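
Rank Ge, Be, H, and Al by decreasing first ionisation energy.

H > Be > Ge > Al

H is in period 1, group 1; Be is in period 2, group 2; Al is in period 3, group 13; Ge is in period 4, group 14.
Across a period the outer electron is held more tightly (higher IE₁); down a group it sits in a higher shell, more shielded, and comes off more easily.
These sit on a diagonal, where the across-period and down-group effects partly cancel.
Ge > Al: period and group pull opposite ways; the across-period shift dominates (762 vs 578 kJ/mol).
Be > Ge: the two effects oppose for this pair; the down-group effect wins (900 vs 762 kJ/mol).
H > Be: period and group pull opposite ways; the down-group shift dominates (1312 vs 900 kJ/mol).
Tabulated first ionization energy (kJ/mol): H 1312, Be 900, Al 578, Ge 762.
So from highest to lowest: H > Be > Ge > Al.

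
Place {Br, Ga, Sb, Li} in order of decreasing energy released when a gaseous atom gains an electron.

Br > Sb > Li > Ga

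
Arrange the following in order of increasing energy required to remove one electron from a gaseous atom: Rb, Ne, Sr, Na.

Ne is in period 2, group 18; Na is in period 3, group 1; Rb is in period 5, group 1; Sr is in period 5, group 2.
First ionization energy rises across a period (greater Z_eff holds electrons more tightly) and falls down a group (valence electrons are farther from the nucleus).
Neither a single period nor a single group — weigh both effects.
Na > Rb: they share group 1; the group trend gives Na the larger value.
Sr > Na: period and group pull opposite ways; the across-period shift dominates (550 vs 496 kJ/mol).
Ne > Sr: both effects reinforce here, so Ne is clearly the higher of the two.
For reference (kJ/mol): Ne 2081, Na 496, Rb 403, Sr 550.
So from lowest to highest: Rb < Na < Sr < Ne.

Rb < Na < Sr < Ne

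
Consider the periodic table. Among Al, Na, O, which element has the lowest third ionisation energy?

After 2 electrons have been removed, what remains? Al²⁺ still has 1 valence electron; Na²⁺ is already 1 electron into the core; O²⁺ still has 4 valence electrons.
Pulling an electron out of a noble-gas core costs far more than removing a remaining valence electron, so Na sits at the high end of IE_3.
Valence configurations: Al²⁺ [Ne]3s¹, O²⁺ [He]2s²2p².
The numbers (kJ/mol): Al 2745, Na 6910, O 5300.
Overall IE_3 order: Al < O < Na.

Al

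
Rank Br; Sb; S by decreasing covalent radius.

Sb > Br > S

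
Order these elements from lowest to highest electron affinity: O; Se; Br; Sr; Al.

Sr, Al, O, Se, Br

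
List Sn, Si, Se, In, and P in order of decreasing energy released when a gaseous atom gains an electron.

Si is in period 3, group 14; P is in period 3, group 15; Se is in period 4, group 16; In is in period 5, group 13; Sn is in period 5, group 14.
Electron affinity generally becomes more exothermic across a period toward the halogens and less exothermic down a group.
Here both period and group differ, so the two effects have to be weighed against each other.
P > In: both effects reinforce here, so P is clearly the higher of the two.
Sn > P: this pair runs against the simple trend — see the exception note.
Si > Sn: they share group 14; the group trend gives Si the larger value.
Se > Si: period and group pull opposite ways; the across-period shift dominates (195 vs 134 kJ/mol).
Note the exception: Sn has a higher electron affinity than P, contrary to the simple trend — adding an electron to P's half-filled np³ subshell costs electron-pairing energy.
Note the exception: Si has a higher electron affinity than P, contrary to the simple trend — adding an electron to P's half-filled 3p³ is unfavourable, so Si (3p²) has the more exothermic EA.
For reference (kJ/mol): Si 134, P 72, Se 195, In 29, Sn 107.
So from highest to lowest: Se > Si > Sn > P > In.

Se > Si > Sn > P > In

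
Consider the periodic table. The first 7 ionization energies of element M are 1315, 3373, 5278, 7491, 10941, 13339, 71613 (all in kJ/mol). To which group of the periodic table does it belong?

Group 16

Look for the largest jump between consecutive ionization energies: IE7/IE6 ≈ 5.4, far larger than any earlier ratio.
That jump marks the point where a core electron is being removed. So the atom has 6 valence electrons.
A main-group element with 6 valence electrons is in group 16.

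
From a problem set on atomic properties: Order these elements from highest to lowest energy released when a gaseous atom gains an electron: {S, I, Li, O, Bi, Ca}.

I > S > O > Bi > Li > Ca

Li is in period 2, group 1; O is in period 2, group 16; S is in period 3, group 16; Ca is in period 4, group 2; I is in period 5, group 17; Bi is in period 6, group 15.
Adding an electron releases more energy for atoms nearer the top right (short of the noble gases).
These span different periods and groups, so the two trends combine.
Li > Ca: period and group pull opposite ways; the down-group shift dominates (60 vs 2 kJ/mol).
Bi > Li: period and group pull opposite ways; the across-period shift dominates (91 vs 60 kJ/mol).
O > Bi: both effects reinforce here, so O is clearly the higher of the two.
S > O: this pair runs against the simple trend — see the exception note.
I > S: period and group pull opposite ways; the across-period shift dominates (295 vs 200 kJ/mol).
Note the exception: S has a higher electron affinity than O, contrary to the simple trend — the compact 2p subshell of O repels the added electron more than S's larger 3p does.
Tabulated electron affinity (kJ/mol): Li 60, O 141, S 200, Ca 2, I 295, Bi 91.
So from highest to lowest: I > S > O > Bi > Li > Ca.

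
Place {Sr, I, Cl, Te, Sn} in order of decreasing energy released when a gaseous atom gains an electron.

Cl, I, Te, Sn, Sr

Cl is in period 3, group 17; Sr is in period 5, group 2; Sn is in period 5, group 14; Te is in period 5, group 16; I is in period 5, group 17.
Adding an electron releases more energy for atoms nearer the top right (short of the noble gases).
Neither a single period nor a single group — weigh both effects.
Sn > Sr: Sn lies to the right of Sr in period 5, so the across-period effect alone puts Sn higher.
Te > Sn: both are in period 5; the period trend gives Te the larger value.
I > Te: I lies to the right of Te in period 5, so the across-period effect alone puts I higher.
Cl > I: they share group 17; the group trend gives Cl the larger value.
For reference (kJ/mol): Cl 349, Sr 5, Sn 107, Te 190, I 295.
So from highest to lowest: Cl > I > Te > Sn > Sr.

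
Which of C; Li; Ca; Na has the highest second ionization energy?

IE_2 is the cost of taking one more electron from the +1 cation: C⁺ still has 3 valence electrons; Li⁺ is the bare [He] core; Ca⁺ still has 1 valence electron; Na⁺ is the bare [Ne] core.
Core electrons are held far more tightly than valence electrons, so Na and Li top the IE_2 order.
Valence configurations: C⁺ [He]2s²2p¹, Ca⁺ [Ar]4s¹.
Approximate IE_2 values (kJ/mol): C 2353, Li 7298, Ca 1145, Na 4562.
Putting it together, IE_2: Ca < C < Na < Li.

Li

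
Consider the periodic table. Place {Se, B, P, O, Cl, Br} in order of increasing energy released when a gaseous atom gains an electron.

B is in period 2, group 13; O is in period 2, group 16; P is in period 3, group 15; Cl is in period 3, group 17; Se is in period 4, group 16; Br is in period 4, group 17.
EA tends to increase across a period and decrease down a group, though the pattern is less regular than for IE or radius.
Here both period and group differ, so the two effects have to be weighed against each other.
P > B: the two effects oppose for this pair; the across-period effect wins (72 vs 27 kJ/mol).
O > P: relative to P, both the across-period and down-group shifts push O's electron affinity up.
Se > O: this pair runs against the simple trend — see the exception note.
Br > Se: both are in period 4; the period trend gives Br the larger value.
Cl > Br: they share group 17; the group trend gives Cl the larger value.
Note the exception: Se has a higher electron affinity than O, contrary to the simple trend — O's compact 2p subshell gives strong electron–electron repulsion on the added electron.
For reference (kJ/mol): B 27, O 141, P 72, Cl 349, Se 195, Br 325.
So from lowest to highest: B < P < O < Se < Br < Cl.

B < P < O < Se < Br < Cl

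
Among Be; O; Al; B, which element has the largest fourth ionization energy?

B

Consider each +3 ion: Be³⁺ is already 1 electron into the core; O³⁺ still has 3 valence electrons; Al³⁺ is the bare [Ne] core; B³⁺ is the bare [He] core.
Pulling an electron out of a noble-gas core costs far more than removing a remaining valence electron, so Al, Be and B sit at the high end of IE_4.
Tabulated IE_4 (kJ/mol): Be 21007, O 7469, Al 11577, B 25026.
Hence IE_4: O < Al < Be < B.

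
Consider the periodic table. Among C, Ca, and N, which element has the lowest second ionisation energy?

Ca

Consider each +1 ion: C⁺ still has 3 valence electrons; Ca⁺ still has 1 valence electron; N⁺ still has 4 valence electrons.
All are still removing valence electrons, so compare the +1 ions as you would atoms: IE_2 generally rises across a period (higher Z_eff) and falls down a group (larger shell), subject to the usual subshell exceptions.
Valence configurations: C⁺ [He]2s²2p¹, Ca⁺ [Ar]4s¹, N⁺ [He]2s²2p².
Tabulated IE_2 (kJ/mol): C 2353, Ca 1145, N 2856.
Hence IE_2: Ca < C < N.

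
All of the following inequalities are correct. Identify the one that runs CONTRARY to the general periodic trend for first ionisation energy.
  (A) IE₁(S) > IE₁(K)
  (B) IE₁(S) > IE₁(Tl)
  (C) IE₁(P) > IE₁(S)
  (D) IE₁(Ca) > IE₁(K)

(C)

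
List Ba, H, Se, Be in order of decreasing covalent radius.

H is in period 1, group 1; Be is in period 2, group 2; Se is in period 4, group 16; Ba is in period 6, group 2.
Radius decreases left→right (rising Z_eff, same n) and increases top→bottom (higher n).
These span different periods and groups, so the two trends combine.
Be > H: the two effects oppose for this pair; the down-group effect wins (102 vs 32 pm).
Se > Be: the two effects oppose for this pair; the down-group effect wins (116 vs 102 pm).
Ba > Se: relative to Se, both the across-period and down-group shifts push Ba's atomic radius up.
Tabulated atomic radius (pm): H 32, Be 102, Se 116, Ba 196.
So from largest to smallest: Ba > Se > Be > H.

Ba > Se > Be > H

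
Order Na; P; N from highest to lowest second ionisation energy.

Na > N > P

Consider each +1 ion: Na⁺ is the bare [Ne] core; P⁺ still has 4 valence electrons; N⁺ still has 4 valence electrons.
Breaking into a closed-shell core is much more expensive than removing a leftover valence electron — Na has the largest IE_2 here.
Valence configurations: P⁺ [Ne]3s²3p², N⁺ [He]2s²2p².
The numbers (kJ/mol): Na 4562, P 1907, N 2856.
So the second ionization energies run P < N < Na.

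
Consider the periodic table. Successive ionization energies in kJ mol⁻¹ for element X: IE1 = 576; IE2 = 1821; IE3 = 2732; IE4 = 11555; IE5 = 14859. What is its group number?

Look for the largest jump between consecutive ionization energies: IE4/IE3 ≈ 4.2, far larger than any earlier ratio.
That jump marks the point where a core electron is being removed. So the atom has 3 valence electrons.
A main-group element with 3 valence electrons is in group 13.

Group 13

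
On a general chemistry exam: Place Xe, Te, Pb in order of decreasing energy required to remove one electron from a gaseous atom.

Te is in period 5, group 16; Xe is in period 5, group 18; Pb is in period 6, group 14.
IE₁ increases left→right with effective nuclear charge and decreases top→bottom as the valence shell moves farther out.
These span different periods and groups, so the two trends combine.
Te > Pb: both effects reinforce here, so Te is clearly the higher of the two.
Xe > Te: Xe lies to the right of Te in period 5, so the across-period effect alone puts Xe higher.
For reference (kJ/mol): Te 869, Xe 1170, Pb 716.
So from highest to lowest: Xe > Te > Pb.

Xe > Te > Pb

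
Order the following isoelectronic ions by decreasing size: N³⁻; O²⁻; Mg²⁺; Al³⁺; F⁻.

All of these have 10 electrons, so size is governed by nuclear charge alone: the more protons, the stronger the pull on the same electron cloud, and the smaller the ion.
Nuclear charges: Al³⁺ (Z=13), Mg²⁺ (Z=12), F⁻ (Z=9), O²⁻ (Z=8), N³⁻ (Z=7).
Largest to smallest: N³⁻ > O²⁻ > F⁻ > Mg²⁺ > Al³⁺.

N³⁻ > O²⁻ > F⁻ > Mg²⁺ > Al³⁺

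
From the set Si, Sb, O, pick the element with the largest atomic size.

Sb

O is in period 2, group 16; Si is in period 3, group 14; Sb is in period 5, group 15.
Radius decreases left→right (rising Z_eff, same n) and increases top→bottom (higher n).
Here both period and group differ, so the two effects have to be weighed against each other.
Si > O: relative to O, both the across-period and down-group shifts push Si's atomic radius up.
Sb > Si: period and group pull opposite ways; the down-group shift dominates (140 vs 116 pm).
For reference (pm): O 63, Si 116, Sb 140.
The largest atomic size among these belongs to Sb.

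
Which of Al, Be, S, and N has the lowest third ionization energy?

Al

IE_3 is the cost of taking one more electron from the +2 cation: Al²⁺ still has 1 valence electron; Be²⁺ is the bare [He] core; S²⁺ still has 4 valence electrons; N²⁺ still has 3 valence electrons.
Pulling an electron out of a noble-gas core costs far more than removing a remaining valence electron, so Be sits at the high end of IE_3.
Valence configurations: Al²⁺ [Ne]3s¹, S²⁺ [Ne]3s²3p², N²⁺ [He]2s²2p¹.
Approximate IE_3 values (kJ/mol): Al 2745, Be 14849, S 3357, N 4578.
So the third ionization energies run Al < S < N < Be.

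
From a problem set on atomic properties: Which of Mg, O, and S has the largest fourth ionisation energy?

The fourth ionization energy removes an electron from the +3 ion. For each element: Mg³⁺ is already 1 electron into the core; O³⁺ still has 3 valence electrons; S³⁺ still has 3 valence electrons.
Breaking into a closed-shell core is much more expensive than removing a leftover valence electron — Mg has the largest IE_4 here.
Valence configurations: O³⁺ [He]2s²2p¹, S³⁺ [Ne]3s²3p¹.
Approximate IE_4 values (kJ/mol): Mg 10543, O 7469, S 4556.
Hence IE_4: S < O < Mg.

Mg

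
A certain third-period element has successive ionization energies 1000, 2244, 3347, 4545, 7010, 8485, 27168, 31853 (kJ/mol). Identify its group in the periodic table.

Group 16

Look for the largest jump between consecutive ionization energies: IE7/IE6 ≈ 3.2, far larger than any earlier ratio.
That jump marks the point where a core electron is being removed. So the atom has 6 valence electrons.
A main-group element with 6 valence electrons is in group 16.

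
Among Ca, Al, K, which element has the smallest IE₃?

The third ionization energy removes an electron from the +2 ion. For each element: Ca²⁺ is the bare [Ar] core; Al²⁺ still has 1 valence electron; K²⁺ is already 1 electron into the core.
Pulling an electron out of a noble-gas core costs far more than removing a remaining valence electron, so K and Ca sit at the high end of IE_3.
The numbers (kJ/mol): Ca 4912, Al 2745, K 4420.
Hence IE_3: Al < K < Ca.

Al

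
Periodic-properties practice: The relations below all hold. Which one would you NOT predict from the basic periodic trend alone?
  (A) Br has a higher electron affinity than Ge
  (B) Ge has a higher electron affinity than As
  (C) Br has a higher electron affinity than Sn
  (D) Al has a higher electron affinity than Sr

(B)

The general trend: electron affinity increases across a period and decreases down a group.
(A) Br (period 4, group 17) vs Ge (period 4, group 14): the stated order agrees with the simple trend.
(B) Ge (period 4, group 14) vs As (period 4, group 15): the stated order contradicts the simple trend.
(C) Br (period 4, group 17) vs Sn (period 5, group 14): the stated order agrees with the simple trend.
(D) Al (period 3, group 13) vs Sr (period 5, group 2): the stated order agrees with the simple trend.
The exception is (B): adding an electron to As's half-filled 4p³ is unfavourable, so Ge (4p²) has the more exothermic EA.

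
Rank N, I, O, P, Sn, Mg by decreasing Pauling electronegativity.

N is in period 2, group 15; O is in period 2, group 16; Mg is in period 3, group 2; P is in period 3, group 15; Sn is in period 5, group 14; I is in period 5, group 17.
Electronegativity increases across a period and decreases down a group, tracking effective nuclear charge and atomic size.
These span different periods and groups, so the two trends combine.
Sn > Mg: the two effects oppose for this pair; the across-period effect wins (1.96 vs 1.31).
P > Sn: both effects reinforce here, so P is clearly the higher of the two.
I > P: period and group pull opposite ways; the across-period shift dominates (2.66 vs 2.19).
N > I: period and group pull opposite ways; the down-group shift dominates (3.04 vs 2.66).
O > N: O lies to the right of N in period 2, so the across-period effect alone puts O higher.
For reference (Pauling): N 3.04, O 3.44, Mg 1.31, P 2.19, Sn 1.96, I 2.66.
So from highest to lowest: O > N > I > P > Sn > Mg.

O > N > I > P > Sn > Mg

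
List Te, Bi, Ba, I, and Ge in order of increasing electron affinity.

Ge is in period 4, group 14; Te is in period 5, group 16; I is in period 5, group 17; Ba is in period 6, group 2; Bi is in period 6, group 15.
EA tends to increase across a period and decrease down a group, though the pattern is less regular than for IE or radius.
Here both period and group differ, so the two effects have to be weighed against each other.
Bi > Ba: both are in period 6; the period trend gives Bi the larger value.
Ge > Bi: period and group pull opposite ways; the down-group shift dominates (119 vs 91 kJ/mol).
Te > Ge: period and group pull opposite ways; the across-period shift dominates (190 vs 119 kJ/mol).
I > Te: I lies to the right of Te in period 5, so the across-period effect alone puts I higher.
For reference (kJ/mol): Ge 119, Te 190, I 295, Ba 14, Bi 91.
So from lowest to highest: Ba < Bi < Ge < Te < I.

Ba < Bi < Ge < Te < I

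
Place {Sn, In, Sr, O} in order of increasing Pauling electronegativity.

Sr < In < Sn < O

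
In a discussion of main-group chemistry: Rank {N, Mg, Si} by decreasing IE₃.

After 2 electrons have been removed, what remains? N²⁺ still has 3 valence electrons; Mg²⁺ is the bare [Ne] core; Si²⁺ still has 2 valence electrons.
Pulling an electron out of a noble-gas core costs far more than removing a remaining valence electron, so Mg sits at the high end of IE_3.
Valence configurations: N²⁺ [He]2s²2p¹, Si²⁺ [Ne]3s².
Tabulated IE_3 (kJ/mol): N 4578, Mg 7733, Si 3232.
So the third ionization energies run Si < N < Mg.

Mg > N > Si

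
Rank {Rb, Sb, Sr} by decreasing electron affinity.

Electron affinity generally becomes more exothermic across a period toward the halogens and less exothermic down a group.
All lie in period 5; the across-period trend (electron affinity increases left to right) applies, with the exception below.
Note the exception: Rb has a higher electron affinity than Sr, contrary to the simple trend — adding an electron to Sr (ns²) has to open a new, higher-energy np subshell, which is unfavourable.
Approximate values (kJ/mol): Rb 47, Sr 5, Sb 103.
So from highest to lowest: Sb > Rb > Sr.

Sb, Rb, Sr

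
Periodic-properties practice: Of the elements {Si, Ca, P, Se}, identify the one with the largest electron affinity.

Se

Si is in period 3, group 14; P is in period 3, group 15; Ca is in period 4, group 2; Se is in period 4, group 16.
Atoms with high Z_eff and room in the valence shell (especially the halogens) have the most exothermic electron affinities.
These span different periods and groups, so the two trends combine.
P > Ca: relative to Ca, both the across-period and down-group shifts push P's electron affinity up.
Si > P: this pair runs against the simple trend — see the exception note.
Se > Si: period and group pull opposite ways; the across-period shift dominates (195 vs 134 kJ/mol).
Note the exception: Si has a higher electron affinity than P, contrary to the simple trend — adding an electron to P's half-filled 3p³ is unfavourable, so Si (3p²) has the more exothermic EA.
Approximate values (kJ/mol): Si 134, P 72, Ca 2, Se 195.
The largest electron affinity among these belongs to Se.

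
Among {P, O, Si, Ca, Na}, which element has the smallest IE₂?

Ca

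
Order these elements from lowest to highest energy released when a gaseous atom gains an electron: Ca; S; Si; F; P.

Ca, P, Si, S, F

F is in period 2, group 17; Si is in period 3, group 14; P is in period 3, group 15; S is in period 3, group 16; Ca is in period 4, group 2.
EA tends to increase across a period and decrease down a group, though the pattern is less regular than for IE or radius.
Here both period and group differ, so the two effects have to be weighed against each other.
P > Ca: both effects reinforce here, so P is clearly the higher of the two.
Si > P: this pair runs against the simple trend — see the exception note.
S > Si: S lies to the right of Si in period 3, so the across-period effect alone puts S higher.
F > S: both effects reinforce here, so F is clearly the higher of the two.
Note the exception: Si has a higher electron affinity than P, contrary to the simple trend — adding an electron to P's half-filled 3p³ is unfavourable, so Si (3p²) has the more exothermic EA.
Approximate values (kJ/mol): F 328, Si 134, P 72, S 200, Ca 2.
So from lowest to highest: Ca < P < Si < S < F.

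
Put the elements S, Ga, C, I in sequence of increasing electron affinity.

Ga < C < S < I

C is in period 2, group 14; S is in period 3, group 16; Ga is in period 4, group 13; I is in period 5, group 17.
Electron affinity generally becomes more exothermic across a period toward the halogens and less exothermic down a group.
Here both period and group differ, so the two effects have to be weighed against each other.
C > Ga: relative to Ga, both the across-period and down-group shifts push C's electron affinity up.
S > C: period and group pull opposite ways; the across-period shift dominates (200 vs 122 kJ/mol).
I > S: period and group pull opposite ways; the across-period shift dominates (295 vs 200 kJ/mol).
For reference (kJ/mol): C 122, S 200, Ga 29, I 295.
So from lowest to highest: Ga < C < S < I.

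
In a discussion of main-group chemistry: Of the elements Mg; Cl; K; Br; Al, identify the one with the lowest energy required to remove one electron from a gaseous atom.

K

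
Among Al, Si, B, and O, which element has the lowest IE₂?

Si

Consider each +1 ion: Al⁺ still has 2 valence electrons; Si⁺ still has 3 valence electrons; B⁺ still has 2 valence electrons; O⁺ still has 5 valence electrons.
All are still removing valence electrons, so compare the +1 ions as you would atoms: IE_2 generally rises across a period (higher Z_eff) and falls down a group (larger shell), subject to the usual subshell exceptions.
Valence configurations: Al⁺ [Ne]3s², Si⁺ [Ne]3s²3p¹, B⁺ [He]2s², O⁺ [He]2s²2p³.
Si⁺ loses a lone 3p electron whereas Al⁺ must break into a filled 3s² pair, so IE_2(Al) > IE_2(Si) even though Si has the higher nuclear charge.
The numbers (kJ/mol): Al 1817, Si 1577, B 2427, O 3388.
Overall IE_2 order: Si < Al < B < O.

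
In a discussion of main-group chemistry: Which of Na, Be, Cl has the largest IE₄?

Be

Consider each +3 ion: Na³⁺ is already 2 electrons into the core; Be³⁺ is already 1 electron into the core; Cl³⁺ still has 4 valence electrons.
Core electrons are held far more tightly than valence electrons, so Na and Be top the IE_4 order.
Tabulated IE_4 (kJ/mol): Na 9543, Be 21007, Cl 5159.
So the fourth ionization energies run Cl < Na < Be.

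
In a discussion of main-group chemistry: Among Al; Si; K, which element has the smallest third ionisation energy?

Al

After 2 electrons have been removed, what remains? Al²⁺ still has 1 valence electron; Si²⁺ still has 2 valence electrons; K²⁺ is already 1 electron into the core.
Breaking into a closed-shell core is much more expensive than removing a leftover valence electron — K has the largest IE_3 here.
Valence configurations: Al²⁺ [Ne]3s¹, Si²⁺ [Ne]3s².
The numbers (kJ/mol): Al 2745, Si 3232, K 4420.
Putting it together, IE_3: Al < Si < K.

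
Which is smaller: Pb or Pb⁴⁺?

Pb⁴⁺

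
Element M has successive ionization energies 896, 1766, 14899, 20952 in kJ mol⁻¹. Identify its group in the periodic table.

Look for the largest jump between consecutive ionization energies: IE3/IE2 ≈ 8.4, far larger than any earlier ratio.
That jump marks the point where a core electron is being removed. So the atom has 2 valence electrons.
A main-group element with 2 valence electrons is in group 2.

Group 2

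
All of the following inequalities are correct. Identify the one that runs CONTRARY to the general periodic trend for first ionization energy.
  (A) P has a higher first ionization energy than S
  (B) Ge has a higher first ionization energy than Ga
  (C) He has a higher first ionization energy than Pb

(A)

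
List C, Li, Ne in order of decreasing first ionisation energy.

Ne > C > Li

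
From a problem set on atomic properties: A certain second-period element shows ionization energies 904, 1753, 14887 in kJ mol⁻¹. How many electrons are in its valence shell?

2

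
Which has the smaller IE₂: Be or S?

Be

After 1 electron has been removed, what remains? Be⁺ still has 1 valence electron; S⁺ still has 5 valence electrons.
All are still removing valence electrons, so compare the +1 ions as you would atoms: IE_2 generally rises across a period (higher Z_eff) and falls down a group (larger shell), subject to the usual subshell exceptions.
Valence configurations: Be⁺ [He]2s¹, S⁺ [Ne]3s²3p³.
The numbers (kJ/mol): Be 1757, S 2252.
So the second ionization energies run Be < S.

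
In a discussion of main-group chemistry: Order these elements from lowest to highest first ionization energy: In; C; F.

In < C < F

C is in period 2, group 14; F is in period 2, group 17; In is in period 5, group 13.
Removing the outermost electron gets harder across a period and easier down a group.
Neither a single period nor a single group — weigh both effects.
C > In: both effects reinforce here, so C is clearly the higher of the two.
F > C: F lies to the right of C in period 2, so the across-period effect alone puts F higher.
For reference (kJ/mol): C 1086, F 1681, In 558.
So from lowest to highest: In < C < F.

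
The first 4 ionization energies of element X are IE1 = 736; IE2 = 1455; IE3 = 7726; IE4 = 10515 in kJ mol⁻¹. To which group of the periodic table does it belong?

Look for the largest jump between consecutive ionization energies: IE3/IE2 ≈ 5.3, far larger than any earlier ratio.
That jump marks the point where a core electron is being removed. So the atom has 2 valence electrons.
A main-group element with 2 valence electrons is in group 2.

Group 2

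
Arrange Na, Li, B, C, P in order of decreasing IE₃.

Li, Na, C, B, P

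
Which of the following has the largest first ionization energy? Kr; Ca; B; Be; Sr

Kr

Across a period the outer electron is held more tightly (higher IE₁); down a group it sits in a higher shell, more shielded, and comes off more easily.
These span different periods and groups, so the two trends combine.
Ca > Sr: Ca sits above Sr in group 2, so the down-group effect alone puts Ca higher.
B > Ca: relative to Ca, both the across-period and down-group shifts push B's first ionization energy up.
Be > B: this pair runs against the simple trend — see the exception note.
Kr > Be: period and group pull opposite ways; the across-period shift dominates (1351 vs 900 kJ/mol).
Note the exception: Be has a higher first ionization energy than B, contrary to the simple trend — removing B's lone 2p electron is easier than breaking Be's filled 2s².
Tabulated first ionization energy (kJ/mol): Be 900, B 801, Ca 590, Kr 1351, Sr 550.
The largest first ionization energy among these belongs to Kr.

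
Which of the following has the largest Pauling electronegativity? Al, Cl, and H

Cl

H is in period 1, group 1; Al is in period 3, group 13; Cl is in period 3, group 17.
Smaller atoms with higher effective nuclear charge are more electronegative.
These span different periods and groups, so the two trends combine.
H > Al: the two effects oppose for this pair; the down-group effect wins (2.20 vs 1.61).
Cl > H: period and group pull opposite ways; the across-period shift dominates (3.16 vs 2.20).
Tabulated electronegativity (Pauling): H 2.20, Al 1.61, Cl 3.16.
The largest Pauling electronegativity among these belongs to Cl.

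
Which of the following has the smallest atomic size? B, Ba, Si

B

Moving right in a period, electrons are added to the same shell under a stronger nuclear pull, so atoms get smaller; moving down, a new shell is opened and atoms get larger.
Neither a single period nor a single group — weigh both effects.
Si > B: the two effects oppose for this pair; the down-group effect wins (116 vs 85 pm).
Ba > Si: both effects reinforce here, so Ba is clearly the larger of the two.
For reference (pm): B 85, Si 116, Ba 196.
The smallest atomic size among these belongs to B.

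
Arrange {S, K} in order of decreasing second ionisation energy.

K > S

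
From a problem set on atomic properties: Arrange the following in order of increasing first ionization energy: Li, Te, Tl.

Li is in period 2, group 1; Te is in period 5, group 16; Tl is in period 6, group 13.
First ionization energy rises across a period (greater Z_eff holds electrons more tightly) and falls down a group (valence electrons are farther from the nucleus).
Neither a single period nor a single group — weigh both effects.
Tl > Li: the two effects oppose for this pair; the across-period effect wins (589 vs 520 kJ/mol).
Te > Tl: both effects reinforce here, so Te is clearly the higher of the two.
Approximate values (kJ/mol): Li 520, Te 869, Tl 589.
So from lowest to highest: Li < Tl < Te.

Li, Tl, Te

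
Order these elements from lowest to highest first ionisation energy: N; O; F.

O, N, F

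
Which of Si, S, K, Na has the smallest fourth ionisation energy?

Si

Consider each +3 ion: Si³⁺ still has 1 valence electron; S³⁺ still has 3 valence electrons; K³⁺ is already 2 electrons into the core; Na³⁺ is already 2 electrons into the core.
Core electrons are held far more tightly than valence electrons, so K and Na top the IE_4 order.
Valence configurations: Si³⁺ [Ne]3s¹, S³⁺ [Ne]3s²3p¹.
The numbers (kJ/mol): Si 4356, S 4556, K 5877, Na 9543.
So the fourth ionization energies run Si < S < K < Na.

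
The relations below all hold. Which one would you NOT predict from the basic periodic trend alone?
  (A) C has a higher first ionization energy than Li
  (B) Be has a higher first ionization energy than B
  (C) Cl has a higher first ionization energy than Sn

(B)

The general trend: first ionization energy increases across a period and decreases down a group.
(A) C (period 2, group 14) vs Li (period 2, group 1): the stated order agrees with the simple trend.
(B) Be (period 2, group 2) vs B (period 2, group 13): the stated order contradicts the simple trend.
(C) Cl (period 3, group 17) vs Sn (period 5, group 14): the stated order agrees with the simple trend.
The exception is (B): removing B's lone 2p electron is easier than breaking Be's filled 2s².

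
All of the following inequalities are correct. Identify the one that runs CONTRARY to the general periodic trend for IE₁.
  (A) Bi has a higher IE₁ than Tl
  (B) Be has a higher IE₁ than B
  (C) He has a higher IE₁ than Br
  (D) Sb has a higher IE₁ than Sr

(B)

The general trend: IE₁ increases across a period and decreases down a group.
(A) Bi (period 6, group 15) vs Tl (period 6, group 13): the stated order agrees with the simple trend.
(B) Be (period 2, group 2) vs B (period 2, group 13): the stated order contradicts the simple trend.
(C) He (period 1, group 18) vs Br (period 4, group 17): the stated order agrees with the simple trend.
(D) Sb (period 5, group 15) vs Sr (period 5, group 2): the stated order agrees with the simple trend.
The exception is (B): removing B's lone 2p electron is easier than breaking Be's filled 2s².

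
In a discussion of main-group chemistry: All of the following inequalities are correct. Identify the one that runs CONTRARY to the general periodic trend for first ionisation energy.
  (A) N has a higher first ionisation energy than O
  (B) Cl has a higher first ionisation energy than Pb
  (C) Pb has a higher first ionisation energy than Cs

The general trend: first ionisation energy increases across a period and decreases down a group.
(A) N (period 2, group 15) vs O (period 2, group 16): the stated order contradicts the simple trend.
(B) Cl (period 3, group 17) vs Pb (period 6, group 14): the stated order agrees with the simple trend.
(C) Pb (period 6, group 14) vs Cs (period 6, group 1): the stated order agrees with the simple trend.
The exception is (A): pairing an electron in O's 2p⁴ costs repulsion energy, so O ionizes more easily than half-filled N (2p³).

(A)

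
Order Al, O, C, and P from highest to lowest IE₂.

O > C > P > Al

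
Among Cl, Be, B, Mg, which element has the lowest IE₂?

Mg

The second ionization energy removes an electron from the +1 ion. For each element: Cl⁺ still has 6 valence electrons; Be⁺ still has 1 valence electron; B⁺ still has 2 valence electrons; Mg⁺ still has 1 valence electron.
All are still removing valence electrons, so compare the +1 ions as you would atoms: IE_2 generally rises across a period (higher Z_eff) and falls down a group (larger shell), subject to the usual subshell exceptions.
Valence configurations: Cl⁺ [Ne]3s²3p⁴, Be⁺ [He]2s¹, B⁺ [He]2s², Mg⁺ [Ne]3s¹.
The numbers (kJ/mol): Cl 2298, Be 1757, B 2427, Mg 1451.
Putting it together, IE_2: Mg < Be < Cl < B.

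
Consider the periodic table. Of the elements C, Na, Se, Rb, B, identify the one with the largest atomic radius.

Rb

Moving right in a period, electrons are added to the same shell under a stronger nuclear pull, so atoms get smaller; moving down, a new shell is opened and atoms get larger.
Neither a single period nor a single group — weigh both effects.
B > C: B lies to the left of C in period 2, so the across-period effect alone puts B larger.
Se > B: the two effects oppose for this pair; the down-group effect wins (116 vs 85 pm).
Na > Se: period and group pull opposite ways; the across-period shift dominates (155 vs 116 pm).
Rb > Na: Rb sits below Na in group 1, so the down-group effect alone puts Rb larger.
Tabulated atomic radius (pm): B 85, C 75, Na 155, Se 116, Rb 210.
The largest atomic radius among these belongs to Rb.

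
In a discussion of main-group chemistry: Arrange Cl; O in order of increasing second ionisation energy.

Cl < O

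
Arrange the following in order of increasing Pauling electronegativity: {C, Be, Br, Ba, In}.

Ba < Be < In < C < Br

Be is in period 2, group 2; C is in period 2, group 14; Br is in period 4, group 17; In is in period 5, group 13; Ba is in period 6, group 2.
Atoms toward the upper right of the periodic table pull bonding electrons most strongly.
Neither a single period nor a single group — weigh both effects.
Be > Ba: Be sits above Ba in group 2, so the down-group effect alone puts Be higher.
In > Be: the two effects oppose for this pair; the across-period effect wins (1.78 vs 1.57).
C > In: both effects reinforce here, so C is clearly the higher of the two.
Br > C: the two effects oppose for this pair; the across-period effect wins (2.96 vs 2.55).
Approximate values (Pauling): Be 1.57, C 2.55, Br 2.96, In 1.78, Ba 0.89.
So from lowest to highest: Ba < Be < In < C < Br.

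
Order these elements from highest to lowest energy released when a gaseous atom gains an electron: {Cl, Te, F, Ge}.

Cl, F, Te, Ge

F is in period 2, group 17; Cl is in period 3, group 17; Ge is in period 4, group 14; Te is in period 5, group 16.
Atoms with high Z_eff and room in the valence shell (especially the halogens) have the most exothermic electron affinities.
Neither a single period nor a single group — weigh both effects.
Te > Ge: period and group pull opposite ways; the across-period shift dominates (190 vs 119 kJ/mol).
F > Te: relative to Te, both the across-period and down-group shifts push F's electron affinity up.
Cl > F: this pair runs against the simple trend — see the exception note.
Note the exception: Cl has a higher electron affinity than F, contrary to the simple trend — F's small 2p subshell makes the incoming electron feel strong e⁻–e⁻ repulsion, so Cl actually releases more energy on gaining an electron.
Tabulated electron affinity (kJ/mol): F 328, Cl 349, Ge 119, Te 190.
So from highest to lowest: Cl > F > Te > Ge.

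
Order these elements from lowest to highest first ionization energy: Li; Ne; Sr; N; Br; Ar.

Li < Sr < Br < N < Ar < Ne

Li is in period 2, group 1; N is in period 2, group 15; Ne is in period 2, group 18; Ar is in period 3, group 18; Br is in period 4, group 17; Sr is in period 5, group 2.
First ionization energy rises across a period (greater Z_eff holds electrons more tightly) and falls down a group (valence electrons are farther from the nucleus).
Neither a single period nor a single group — weigh both effects.
Sr > Li: period and group pull opposite ways; the across-period shift dominates (550 vs 520 kJ/mol).
Br > Sr: relative to Sr, both the across-period and down-group shifts push Br's first ionization energy up.
N > Br: period and group pull opposite ways; the down-group shift dominates (1402 vs 1140 kJ/mol).
Ar > N: period and group pull opposite ways; the across-period shift dominates (1521 vs 1402 kJ/mol).
Ne > Ar: Ne sits above Ar in group 18, so the down-group effect alone puts Ne higher.
Tabulated first ionization energy (kJ/mol): Li 520, N 1402, Ne 2081, Ar 1521, Br 1140, Sr 550.
So from lowest to highest: Li < Sr < Br < N < Ar < Ne.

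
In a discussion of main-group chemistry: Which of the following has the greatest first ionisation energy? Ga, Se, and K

IE₁ increases left→right with effective nuclear charge and decreases top→bottom as the valence shell moves farther out.
All lie in period 4, so first ionization energy increases left to right.
The greatest first ionisation energy among these belongs to Se.

Se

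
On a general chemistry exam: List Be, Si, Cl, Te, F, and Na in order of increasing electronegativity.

Na < Be < Si < Te < Cl < F

Be is in period 2, group 2; F is in period 2, group 17; Na is in period 3, group 1; Si is in period 3, group 14; Cl is in period 3, group 17; Te is in period 5, group 16.
Electronegativity increases across a period and decreases down a group, tracking effective nuclear charge and atomic size.
Neither a single period nor a single group — weigh both effects.
Be > Na: relative to Na, both the across-period and down-group shifts push Be's electronegativity up.
Si > Be: period and group pull opposite ways; the across-period shift dominates (1.90 vs 1.57).
Te > Si: period and group pull opposite ways; the across-period shift dominates (2.10 vs 1.90).
Cl > Te: relative to Te, both the across-period and down-group shifts push Cl's electronegativity up.
F > Cl: F sits above Cl in group 17, so the down-group effect alone puts F higher.
Approximate values (Pauling): Be 1.57, F 3.98, Na 0.93, Si 1.90, Cl 3.16, Te 2.10.
So from lowest to highest: Na < Be < Si < Te < Cl < F.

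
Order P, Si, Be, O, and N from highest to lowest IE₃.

IE_3 is the cost of taking one more electron from the +2 cation: P²⁺ still has 3 valence electrons; Si²⁺ still has 2 valence electrons; Be²⁺ is the bare [He] core; O²⁺ still has 4 valence electrons; N²⁺ still has 3 valence electrons.
Core electrons are held far more tightly than valence electrons, so Be tops the IE_3 order.
Valence configurations: P²⁺ [Ne]3s²3p¹, Si²⁺ [Ne]3s², O²⁺ [He]2s²2p², N²⁺ [He]2s²2p¹.
P²⁺ loses a lone 3p electron whereas Si²⁺ must break into a filled 3s² pair, so IE_3(Si) > IE_3(P) even though P has the higher nuclear charge.
Approximate IE_3 values (kJ/mol): P 2914, Si 3232, Be 14849, O 5300, N 4578.
Overall IE_3 order: P < Si < N < O < Be.

Be > O > N > Si > P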